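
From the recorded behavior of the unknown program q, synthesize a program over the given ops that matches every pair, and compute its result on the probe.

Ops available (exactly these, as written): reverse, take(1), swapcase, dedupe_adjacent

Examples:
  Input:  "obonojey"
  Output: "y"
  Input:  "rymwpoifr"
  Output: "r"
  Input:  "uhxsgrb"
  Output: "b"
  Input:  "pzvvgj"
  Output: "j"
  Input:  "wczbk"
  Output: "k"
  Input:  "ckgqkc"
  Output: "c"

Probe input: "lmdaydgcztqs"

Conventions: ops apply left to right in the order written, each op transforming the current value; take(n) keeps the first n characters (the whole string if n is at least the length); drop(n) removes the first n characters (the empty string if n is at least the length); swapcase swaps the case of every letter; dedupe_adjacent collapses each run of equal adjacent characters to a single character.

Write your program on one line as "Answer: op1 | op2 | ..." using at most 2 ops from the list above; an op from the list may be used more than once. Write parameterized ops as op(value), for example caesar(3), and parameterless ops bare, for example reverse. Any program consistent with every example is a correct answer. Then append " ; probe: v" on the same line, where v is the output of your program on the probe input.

reverse | take(1) ; probe: "s"

Check, running the answer program on each example:
  "obonojey" -> "yejonobo" -> "y"
  "rymwpoifr" -> "rfiopwmyr" -> "r"
  "uhxsgrb" -> "brgsxhu" -> "b"
  "pzvvgj" -> "jgvvzp" -> "j"
  "wczbk" -> "kbzcw" -> "k"
  "ckgqkc" -> "ckqgkc" -> "c"
  probe: "lmdaydgcztqs" -> "sqtzcgdyadml" -> "s"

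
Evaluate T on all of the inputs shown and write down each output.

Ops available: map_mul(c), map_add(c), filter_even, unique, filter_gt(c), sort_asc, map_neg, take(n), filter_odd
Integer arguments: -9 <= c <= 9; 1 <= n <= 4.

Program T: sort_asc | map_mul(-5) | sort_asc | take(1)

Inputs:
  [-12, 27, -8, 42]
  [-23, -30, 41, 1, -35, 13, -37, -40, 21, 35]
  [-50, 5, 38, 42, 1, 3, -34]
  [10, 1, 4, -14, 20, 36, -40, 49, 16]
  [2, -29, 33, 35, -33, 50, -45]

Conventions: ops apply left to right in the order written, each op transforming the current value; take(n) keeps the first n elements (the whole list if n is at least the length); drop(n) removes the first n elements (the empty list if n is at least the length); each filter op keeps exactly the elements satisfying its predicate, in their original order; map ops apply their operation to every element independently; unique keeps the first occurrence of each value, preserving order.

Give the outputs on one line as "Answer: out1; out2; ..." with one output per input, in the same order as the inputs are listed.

Execution, op by op:
  [-12, 27, -8, 42] -> [-12, -8, 27, 42] -> [60, 40, -135, -210] -> [-210, -135, 40, 60] -> [-210]
  [-23, -30, 41, 1, -35, 13, -37, -40, 21, 35] -> [-40, -37, -35, -30, -23, 1, 13, 21, 35, 41] -> [200, 185, 175, 150, 115, -5, -65, -105, -175, -205] -> [-205, -175, -105, -65, -5, 115, 150, 175, 185, 200] -> [-205]
  [-50, 5, 38, 42, 1, 3, -34] -> [-50, -34, 1, 3, 5, 38, 42] -> [250, 170, -5, -15, -25, -190, -210] -> [-210, -190, -25, -15, -5, 170, 250] -> [-210]
  [10, 1, 4, -14, 20, 36, -40, 49, 16] -> [-40, -14, 1, 4, 10, 16, 20, 36, 49] -> [200, 70, -5, -20, -50, -80, -100, -180, -245] -> [-245, -180, -100, -80, -50, -20, -5, 70, 200] -> [-245]
  [2, -29, 33, 35, -33, 50, -45] -> [-45, -33, -29, 2, 33, 35, 50] -> [225, 165, 145, -10, -165, -175, -250] -> [-250, -175, -165, -10, 145, 165, 225] -> [-250]

[-210]; [-205]; [-210]; [-245]; [-250]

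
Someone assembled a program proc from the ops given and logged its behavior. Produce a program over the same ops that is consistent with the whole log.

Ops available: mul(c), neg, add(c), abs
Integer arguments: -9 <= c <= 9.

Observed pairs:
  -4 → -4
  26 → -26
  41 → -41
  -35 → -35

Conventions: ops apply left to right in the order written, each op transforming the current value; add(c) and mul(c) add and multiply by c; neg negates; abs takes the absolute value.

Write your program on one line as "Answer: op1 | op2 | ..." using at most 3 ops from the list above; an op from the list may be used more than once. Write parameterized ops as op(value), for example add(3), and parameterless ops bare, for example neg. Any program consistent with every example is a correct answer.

abs | neg

Check, running the answer program on each example:
  -4 -> 4 -> -4
  26 -> 26 -> -26
  41 -> 41 -> -41
  -35 -> 35 -> -35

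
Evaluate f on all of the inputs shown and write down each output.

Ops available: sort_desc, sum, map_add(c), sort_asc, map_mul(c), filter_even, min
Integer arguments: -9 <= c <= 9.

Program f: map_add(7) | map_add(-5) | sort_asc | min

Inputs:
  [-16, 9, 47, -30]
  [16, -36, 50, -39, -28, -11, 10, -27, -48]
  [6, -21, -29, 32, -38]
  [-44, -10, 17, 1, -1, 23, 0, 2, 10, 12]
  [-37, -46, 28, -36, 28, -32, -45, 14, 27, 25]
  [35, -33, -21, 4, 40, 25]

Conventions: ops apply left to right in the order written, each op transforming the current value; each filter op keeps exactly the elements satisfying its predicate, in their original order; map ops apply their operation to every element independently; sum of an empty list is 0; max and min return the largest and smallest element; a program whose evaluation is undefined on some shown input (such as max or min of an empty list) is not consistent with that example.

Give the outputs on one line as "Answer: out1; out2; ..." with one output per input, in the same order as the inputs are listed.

-28; -46; -36; -42; -44; -31

Execution, op by op:
  [-16, 9, 47, -30] -> [-9, 16, 54, -23] -> [-14, 11, 49, -28] -> [-28, -14, 11, 49] -> -28
  [16, -36, 50, -39, -28, -11, 10, -27, -48] -> [23, -29, 57, -32, -21, -4, 17, -20, -41] -> [18, -34, 52, -37, -26, -9, 12, -25, -46] -> [-46, -37, -34, -26, -25, -9, 12, 18, 52] -> -46
  [6, -21, -29, 32, -38] -> [13, -14, -22, 39, -31] -> [8, -19, -27, 34, -36] -> [-36, -27, -19, 8, 34] -> -36
  [-44, -10, 17, 1, -1, 23, 0, 2, 10, 12] -> [-37, -3, 24, 8, 6, 30, 7, 9, 17, 19] -> [-42, -8, 19, 3, 1, 25, 2, 4, 12, 14] -> [-42, -8, 1, 2, 3, 4, 12, 14, 19, 25] -> -42
  [-37, -46, 28, -36, 28, -32, -45, 14, 27, 25] -> [-30, -39, 35, -29, 35, -25, -38, 21, 34, 32] -> [-35, -44, 30, -34, 30, -30, -43, 16, 29, 27] -> [-44, -43, -35, -34, -30, 16, 27, 29, 30, 30] -> -44
  [35, -33, -21, 4, 40, 25] -> [42, -26, -14, 11, 47, 32] -> [37, -31, -19, 6, 42, 27] -> [-31, -19, 6, 27, 37, 42] -> -31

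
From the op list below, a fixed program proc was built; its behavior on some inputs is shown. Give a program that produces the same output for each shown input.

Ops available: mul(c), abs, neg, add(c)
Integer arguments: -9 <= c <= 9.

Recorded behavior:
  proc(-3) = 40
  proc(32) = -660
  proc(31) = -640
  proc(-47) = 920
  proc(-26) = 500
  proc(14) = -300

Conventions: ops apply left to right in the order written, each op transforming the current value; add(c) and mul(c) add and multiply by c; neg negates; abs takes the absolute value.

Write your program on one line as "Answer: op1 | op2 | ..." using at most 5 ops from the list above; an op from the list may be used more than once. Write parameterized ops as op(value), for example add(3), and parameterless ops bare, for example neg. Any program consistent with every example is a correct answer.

mul(-5) | neg | add(4) | mul(-4) | add(-4)

Check, running the answer program on each example:
  -3 -> 15 -> -15 -> -11 -> 44 -> 40
  32 -> -160 -> 160 -> 164 -> -656 -> -660
  31 -> -155 -> 155 -> 159 -> -636 -> -640
  -47 -> 235 -> -235 -> -231 -> 924 -> 920
  -26 -> 130 -> -130 -> -126 -> 504 -> 500
  14 -> -70 -> 70 -> 74 -> -296 -> -300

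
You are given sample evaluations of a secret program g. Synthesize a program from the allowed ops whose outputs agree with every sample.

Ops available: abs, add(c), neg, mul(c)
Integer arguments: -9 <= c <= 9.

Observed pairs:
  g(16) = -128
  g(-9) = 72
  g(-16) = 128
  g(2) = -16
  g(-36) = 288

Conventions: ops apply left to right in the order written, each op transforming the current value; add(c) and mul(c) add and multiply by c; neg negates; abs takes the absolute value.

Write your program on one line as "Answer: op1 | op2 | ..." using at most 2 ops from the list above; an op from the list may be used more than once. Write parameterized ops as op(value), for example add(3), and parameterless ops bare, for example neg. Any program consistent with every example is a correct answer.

neg | mul(8)

Check, running the answer program on each example:
  16 -> -16 -> -128
  -9 -> 9 -> 72
  -16 -> 16 -> 128
  2 -> -2 -> -16
  -36 -> 36 -> 288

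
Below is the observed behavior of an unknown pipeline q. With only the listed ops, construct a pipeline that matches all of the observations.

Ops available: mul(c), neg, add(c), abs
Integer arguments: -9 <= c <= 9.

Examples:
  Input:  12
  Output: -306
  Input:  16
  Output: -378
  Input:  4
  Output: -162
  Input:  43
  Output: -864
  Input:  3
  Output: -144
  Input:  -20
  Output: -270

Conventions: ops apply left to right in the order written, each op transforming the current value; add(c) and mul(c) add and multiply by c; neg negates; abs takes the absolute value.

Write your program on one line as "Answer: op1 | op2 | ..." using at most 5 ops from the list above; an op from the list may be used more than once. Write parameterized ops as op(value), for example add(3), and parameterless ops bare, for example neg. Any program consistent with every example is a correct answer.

add(5) | mul(6) | mul(-3) | abs | neg

Check, running the answer program on each example:
  12 -> 17 -> 102 -> -306 -> 306 -> -306
  16 -> 21 -> 126 -> -378 -> 378 -> -378
  4 -> 9 -> 54 -> -162 -> 162 -> -162
  43 -> 48 -> 288 -> -864 -> 864 -> -864
  3 -> 8 -> 48 -> -144 -> 144 -> -144
  -20 -> -15 -> -90 -> 270 -> 270 -> -270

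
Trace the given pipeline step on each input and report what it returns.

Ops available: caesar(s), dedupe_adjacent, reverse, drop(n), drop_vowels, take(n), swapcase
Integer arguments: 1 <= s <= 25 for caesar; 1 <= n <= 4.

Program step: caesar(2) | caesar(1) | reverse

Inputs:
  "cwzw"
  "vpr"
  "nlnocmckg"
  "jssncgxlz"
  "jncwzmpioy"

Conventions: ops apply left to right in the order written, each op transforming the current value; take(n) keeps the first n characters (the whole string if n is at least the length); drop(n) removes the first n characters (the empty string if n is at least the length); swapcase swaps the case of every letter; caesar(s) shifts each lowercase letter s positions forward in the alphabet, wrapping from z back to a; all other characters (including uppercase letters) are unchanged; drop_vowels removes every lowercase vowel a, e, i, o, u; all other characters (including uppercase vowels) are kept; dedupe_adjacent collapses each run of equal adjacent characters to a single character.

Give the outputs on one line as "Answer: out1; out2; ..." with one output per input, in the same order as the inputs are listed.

Execution, op by op:
  "cwzw" -> "eyby" -> "fzcz" -> "zczf"
  "vpr" -> "xrt" -> "ysu" -> "usy"
  "nlnocmckg" -> "pnpqeoemi" -> "qoqrfpfnj" -> "jnfpfrqoq"
  "jssncgxlz" -> "luupeiznb" -> "mvvqfjaoc" -> "coajfqvvm"
  "jncwzmpioy" -> "lpeyborkqa" -> "mqfzcpslrb" -> "brlspczfqm"

"zczf"; "usy"; "jnfpfrqoq"; "coajfqvvm"; "brlspczfqm"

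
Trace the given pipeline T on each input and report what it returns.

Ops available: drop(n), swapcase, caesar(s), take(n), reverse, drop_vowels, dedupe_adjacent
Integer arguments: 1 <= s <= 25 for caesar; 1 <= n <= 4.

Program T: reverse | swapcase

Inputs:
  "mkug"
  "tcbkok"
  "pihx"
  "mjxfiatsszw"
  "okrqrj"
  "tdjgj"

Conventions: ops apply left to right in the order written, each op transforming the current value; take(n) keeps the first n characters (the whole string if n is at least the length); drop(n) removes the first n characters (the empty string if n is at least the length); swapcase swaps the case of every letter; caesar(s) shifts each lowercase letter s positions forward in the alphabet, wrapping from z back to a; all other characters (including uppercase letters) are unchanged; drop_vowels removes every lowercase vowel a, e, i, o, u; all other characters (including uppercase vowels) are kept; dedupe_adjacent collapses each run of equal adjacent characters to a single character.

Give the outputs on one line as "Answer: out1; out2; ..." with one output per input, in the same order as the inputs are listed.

"GUKM"; "KOKBCT"; "XHIP"; "WZSSTAIFXJM"; "JRQRKO"; "JGJDT"

Execution, op by op:
  "mkug" -> "gukm" -> "GUKM"
  "tcbkok" -> "kokbct" -> "KOKBCT"
  "pihx" -> "xhip" -> "XHIP"
  "mjxfiatsszw" -> "wzsstaifxjm" -> "WZSSTAIFXJM"
  "okrqrj" -> "jrqrko" -> "JRQRKO"
  "tdjgj" -> "jgjdt" -> "JGJDT"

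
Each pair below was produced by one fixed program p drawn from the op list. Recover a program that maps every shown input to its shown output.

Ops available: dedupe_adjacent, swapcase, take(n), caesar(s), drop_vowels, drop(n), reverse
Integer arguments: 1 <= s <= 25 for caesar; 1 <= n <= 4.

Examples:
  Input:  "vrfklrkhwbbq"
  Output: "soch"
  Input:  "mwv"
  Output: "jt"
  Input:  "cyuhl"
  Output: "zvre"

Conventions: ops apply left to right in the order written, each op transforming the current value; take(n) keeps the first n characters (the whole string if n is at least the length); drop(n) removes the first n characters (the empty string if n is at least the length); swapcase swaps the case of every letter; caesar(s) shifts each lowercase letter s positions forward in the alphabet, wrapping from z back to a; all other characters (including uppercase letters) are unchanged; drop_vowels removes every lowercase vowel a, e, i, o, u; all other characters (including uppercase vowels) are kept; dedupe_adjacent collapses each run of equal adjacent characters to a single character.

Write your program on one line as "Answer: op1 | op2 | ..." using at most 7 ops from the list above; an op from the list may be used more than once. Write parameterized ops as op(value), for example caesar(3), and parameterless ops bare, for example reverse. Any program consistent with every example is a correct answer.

reverse | caesar(7) | caesar(16) | drop(1) | reverse | take(4)

Check, running the answer program on each example:
  "vrfklrkhwbbq" -> "qbbwhkrlkfrv" -> "xiidorysrmyc" -> "nyytehoihcos" -> "yytehoihcos" -> "sochiohetyy" -> "soch"
  "mwv" -> "vwm" -> "cdt" -> "stj" -> "tj" -> "jt" -> "jt"
  "cyuhl" -> "lhuyc" -> "sobfj" -> "iervz" -> "ervz" -> "zvre" -> "zvre"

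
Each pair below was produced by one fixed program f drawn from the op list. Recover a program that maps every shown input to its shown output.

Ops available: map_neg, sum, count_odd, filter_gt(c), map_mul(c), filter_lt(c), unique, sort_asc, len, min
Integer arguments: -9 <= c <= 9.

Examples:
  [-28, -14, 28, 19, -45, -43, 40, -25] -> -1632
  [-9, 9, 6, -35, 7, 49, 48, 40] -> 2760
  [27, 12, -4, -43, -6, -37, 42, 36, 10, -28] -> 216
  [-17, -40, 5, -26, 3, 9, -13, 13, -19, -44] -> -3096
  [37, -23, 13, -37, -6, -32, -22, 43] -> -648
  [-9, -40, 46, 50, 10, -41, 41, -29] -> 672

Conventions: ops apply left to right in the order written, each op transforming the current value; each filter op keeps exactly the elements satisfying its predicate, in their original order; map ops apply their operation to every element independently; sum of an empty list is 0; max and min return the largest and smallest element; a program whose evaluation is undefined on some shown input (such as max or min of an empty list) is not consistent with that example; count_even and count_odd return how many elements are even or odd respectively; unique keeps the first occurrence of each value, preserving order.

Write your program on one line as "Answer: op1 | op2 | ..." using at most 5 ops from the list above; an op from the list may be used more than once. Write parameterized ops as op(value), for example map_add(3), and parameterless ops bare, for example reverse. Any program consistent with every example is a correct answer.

map_mul(-4) | map_mul(-6) | sort_asc | sum

Check, running the answer program on each example:
  [-28, -14, 28, 19, -45, -43, 40, -25] -> [112, 56, -112, -76, 180, 172, -160, 100] -> [-672, -336, 672, 456, -1080, -1032, 960, -600] -> [-1080, -1032, -672, -600, -336, 456, 672, 960] -> -1632
  [-9, 9, 6, -35, 7, 49, 48, 40] -> [36, -36, -24, 140, -28, -196, -192, -160] -> [-216, 216, 144, -840, 168, 1176, 1152, 960] -> [-840, -216, 144, 168, 216, 960, 1152, 1176] -> 2760
  [27, 12, -4, -43, -6, -37, 42, 36, 10, -28] -> [-108, -48, 16, 172, 24, 148, -168, -144, -40, 112] -> [648, 288, -96, -1032, -144, -888, 1008, 864, 240, -672] -> [-1032, -888, -672, -144, -96, 240, 288, 648, 864, 1008] -> 216
  [-17, -40, 5, -26, 3, 9, -13, 13, -19, -44] -> [68, 160, -20, 104, -12, -36, 52, -52, 76, 176] -> [-408, -960, 120, -624, 72, 216, -312, 312, -456, -1056] -> [-1056, -960, -624, -456, -408, -312, 72, 120, 216, 312] -> -3096
  [37, -23, 13, -37, -6, -32, -22, 43] -> [-148, 92, -52, 148, 24, 128, 88, -172] -> [888, -552, 312, -888, -144, -768, -528, 1032] -> [-888, -768, -552, -528, -144, 312, 888, 1032] -> -648
  [-9, -40, 46, 50, 10, -41, 41, -29] -> [36, 160, -184, -200, -40, 164, -164, 116] -> [-216, -960, 1104, 1200, 240, -984, 984, -696] -> [-984, -960, -696, -216, 240, 984, 1104, 1200] -> 672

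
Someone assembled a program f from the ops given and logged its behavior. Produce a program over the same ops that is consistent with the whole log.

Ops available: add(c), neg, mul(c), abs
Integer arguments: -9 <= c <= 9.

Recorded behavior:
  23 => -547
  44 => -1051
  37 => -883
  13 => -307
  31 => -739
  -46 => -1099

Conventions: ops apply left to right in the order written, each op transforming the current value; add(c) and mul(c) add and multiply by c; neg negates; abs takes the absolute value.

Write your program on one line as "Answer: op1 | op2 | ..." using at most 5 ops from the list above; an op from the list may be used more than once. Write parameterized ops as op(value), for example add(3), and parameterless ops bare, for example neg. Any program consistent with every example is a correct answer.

mul(-2) | abs | mul(-6) | mul(2) | add(5)

Check, running the answer program on each example:
  23 -> -46 -> 46 -> -276 -> -552 -> -547
  44 -> -88 -> 88 -> -528 -> -1056 -> -1051
  37 -> -74 -> 74 -> -444 -> -888 -> -883
  13 -> -26 -> 26 -> -156 -> -312 -> -307
  31 -> -62 -> 62 -> -372 -> -744 -> -739
  -46 -> 92 -> 92 -> -552 -> -1104 -> -1099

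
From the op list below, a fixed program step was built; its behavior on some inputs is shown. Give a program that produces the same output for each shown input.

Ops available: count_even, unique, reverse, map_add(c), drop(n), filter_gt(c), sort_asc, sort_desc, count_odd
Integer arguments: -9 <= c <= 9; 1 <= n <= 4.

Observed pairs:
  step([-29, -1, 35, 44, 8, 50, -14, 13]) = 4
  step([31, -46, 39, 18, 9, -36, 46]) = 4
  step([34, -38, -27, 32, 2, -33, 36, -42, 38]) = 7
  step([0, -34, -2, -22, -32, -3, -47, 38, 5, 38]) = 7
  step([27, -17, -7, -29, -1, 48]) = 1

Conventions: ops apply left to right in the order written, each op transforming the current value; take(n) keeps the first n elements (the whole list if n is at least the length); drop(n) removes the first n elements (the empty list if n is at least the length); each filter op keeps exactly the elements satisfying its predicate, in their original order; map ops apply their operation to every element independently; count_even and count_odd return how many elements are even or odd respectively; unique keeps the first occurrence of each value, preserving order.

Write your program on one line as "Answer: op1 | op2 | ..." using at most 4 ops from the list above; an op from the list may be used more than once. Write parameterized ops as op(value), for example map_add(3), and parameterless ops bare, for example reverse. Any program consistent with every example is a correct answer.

reverse | map_add(1) | count_odd

Check, running the answer program on each example:
  [-29, -1, 35, 44, 8, 50, -14, 13] -> [13, -14, 50, 8, 44, 35, -1, -29] -> [14, -13, 51, 9, 45, 36, 0, -28] -> 4
  [31, -46, 39, 18, 9, -36, 46] -> [46, -36, 9, 18, 39, -46, 31] -> [47, -35, 10, 19, 40, -45, 32] -> 4
  [34, -38, -27, 32, 2, -33, 36, -42, 38] -> [38, -42, 36, -33, 2, 32, -27, -38, 34] -> [39, -41, 37, -32, 3, 33, -26, -37, 35] -> 7
  [0, -34, -2, -22, -32, -3, -47, 38, 5, 38] -> [38, 5, 38, -47, -3, -32, -22, -2, -34, 0] -> [39, 6, 39, -46, -2, -31, -21, -1, -33, 1] -> 7
  [27, -17, -7, -29, -1, 48] -> [48, -1, -29, -7, -17, 27] -> [49, 0, -28, -6, -16, 28] -> 1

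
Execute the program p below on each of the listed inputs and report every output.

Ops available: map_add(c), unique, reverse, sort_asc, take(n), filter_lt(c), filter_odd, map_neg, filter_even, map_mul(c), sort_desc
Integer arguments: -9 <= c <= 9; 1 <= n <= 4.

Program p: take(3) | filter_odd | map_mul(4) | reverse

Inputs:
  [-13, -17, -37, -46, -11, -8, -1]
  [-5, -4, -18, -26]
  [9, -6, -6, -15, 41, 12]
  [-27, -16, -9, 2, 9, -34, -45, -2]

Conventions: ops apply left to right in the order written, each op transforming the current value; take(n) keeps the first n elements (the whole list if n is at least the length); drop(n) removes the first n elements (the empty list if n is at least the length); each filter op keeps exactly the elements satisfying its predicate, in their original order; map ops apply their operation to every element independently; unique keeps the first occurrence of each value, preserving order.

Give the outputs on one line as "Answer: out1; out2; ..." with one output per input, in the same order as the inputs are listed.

Execution, op by op:
  [-13, -17, -37, -46, -11, -8, -1] -> [-13, -17, -37] -> [-13, -17, -37] -> [-52, -68, -148] -> [-148, -68, -52]
  [-5, -4, -18, -26] -> [-5, -4, -18] -> [-5] -> [-20] -> [-20]
  [9, -6, -6, -15, 41, 12] -> [9, -6, -6] -> [9] -> [36] -> [36]
  [-27, -16, -9, 2, 9, -34, -45, -2] -> [-27, -16, -9] -> [-27, -9] -> [-108, -36] -> [-36, -108]

[-148, -68, -52]; [-20]; [36]; [-36, -108]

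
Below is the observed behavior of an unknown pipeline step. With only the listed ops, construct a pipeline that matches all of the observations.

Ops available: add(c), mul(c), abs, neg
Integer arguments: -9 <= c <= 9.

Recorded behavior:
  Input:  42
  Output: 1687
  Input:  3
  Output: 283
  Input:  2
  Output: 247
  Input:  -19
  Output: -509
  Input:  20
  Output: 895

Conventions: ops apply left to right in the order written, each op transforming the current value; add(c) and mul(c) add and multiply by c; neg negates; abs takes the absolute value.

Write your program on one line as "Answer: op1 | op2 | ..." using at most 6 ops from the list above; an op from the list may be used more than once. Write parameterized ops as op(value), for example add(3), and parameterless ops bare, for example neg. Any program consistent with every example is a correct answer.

add(5) | mul(-6) | mul(6) | mul(-1) | add(2) | add(-7)

Check, running the answer program on each example:
  42 -> 47 -> -282 -> -1692 -> 1692 -> 1694 -> 1687
  3 -> 8 -> -48 -> -288 -> 288 -> 290 -> 283
  2 -> 7 -> -42 -> -252 -> 252 -> 254 -> 247
  -19 -> -14 -> 84 -> 504 -> -504 -> -502 -> -509
  20 -> 25 -> -150 -> -900 -> 900 -> 902 -> 895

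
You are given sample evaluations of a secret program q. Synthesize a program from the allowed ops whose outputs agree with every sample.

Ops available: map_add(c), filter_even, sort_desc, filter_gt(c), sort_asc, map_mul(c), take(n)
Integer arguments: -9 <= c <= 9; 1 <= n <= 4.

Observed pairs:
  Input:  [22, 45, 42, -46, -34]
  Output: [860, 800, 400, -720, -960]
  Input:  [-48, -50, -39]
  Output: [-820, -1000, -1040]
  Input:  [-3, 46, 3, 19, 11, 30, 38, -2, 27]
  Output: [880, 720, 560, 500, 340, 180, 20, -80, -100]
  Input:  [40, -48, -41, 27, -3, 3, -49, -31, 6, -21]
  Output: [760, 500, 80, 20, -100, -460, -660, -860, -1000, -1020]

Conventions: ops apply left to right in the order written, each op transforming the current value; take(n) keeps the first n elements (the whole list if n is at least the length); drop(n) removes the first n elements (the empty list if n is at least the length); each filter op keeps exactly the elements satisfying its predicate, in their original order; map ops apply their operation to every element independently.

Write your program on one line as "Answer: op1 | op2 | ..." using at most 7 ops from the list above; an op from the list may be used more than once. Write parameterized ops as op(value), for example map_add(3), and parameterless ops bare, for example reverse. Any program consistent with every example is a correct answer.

map_mul(4) | sort_desc | sort_asc | map_add(-8) | sort_desc | map_mul(5)

Check, running the answer program on each example:
  [22, 45, 42, -46, -34] -> [88, 180, 168, -184, -136] -> [180, 168, 88, -136, -184] -> [-184, -136, 88, 168, 180] -> [-192, -144, 80, 160, 172] -> [172, 160, 80, -144, -192] -> [860, 800, 400, -720, -960]
  [-48, -50, -39] -> [-192, -200, -156] -> [-156, -192, -200] -> [-200, -192, -156] -> [-208, -200, -164] -> [-164, -200, -208] -> [-820, -1000, -1040]
  [-3, 46, 3, 19, 11, 30, 38, -2, 27] -> [-12, 184, 12, 76, 44, 120, 152, -8, 108] -> [184, 152, 120, 108, 76, 44, 12, -8, -12] -> [-12, -8, 12, 44, 76, 108, 120, 152, 184] -> [-20, -16, 4, 36, 68, 100, 112, 144, 176] -> [176, 144, 112, 100, 68, 36, 4, -16, -20] -> [880, 720, 560, 500, 340, 180, 20, -80, -100]
  [40, -48, -41, 27, -3, 3, -49, -31, 6, -21] -> [160, -192, -164, 108, -12, 12, -196, -124, 24, -84] -> [160, 108, 24, 12, -12, -84, -124, -164, -192, -196] -> [-196, -192, -164, -124, -84, -12, 12, 24, 108, 160] -> [-204, -200, -172, -132, -92, -20, 4, 16, 100, 152] -> [152, 100, 16, 4, -20, -92, -132, -172, -200, -204] -> [760, 500, 80, 20, -100, -460, -660, -860, -1000, -1020]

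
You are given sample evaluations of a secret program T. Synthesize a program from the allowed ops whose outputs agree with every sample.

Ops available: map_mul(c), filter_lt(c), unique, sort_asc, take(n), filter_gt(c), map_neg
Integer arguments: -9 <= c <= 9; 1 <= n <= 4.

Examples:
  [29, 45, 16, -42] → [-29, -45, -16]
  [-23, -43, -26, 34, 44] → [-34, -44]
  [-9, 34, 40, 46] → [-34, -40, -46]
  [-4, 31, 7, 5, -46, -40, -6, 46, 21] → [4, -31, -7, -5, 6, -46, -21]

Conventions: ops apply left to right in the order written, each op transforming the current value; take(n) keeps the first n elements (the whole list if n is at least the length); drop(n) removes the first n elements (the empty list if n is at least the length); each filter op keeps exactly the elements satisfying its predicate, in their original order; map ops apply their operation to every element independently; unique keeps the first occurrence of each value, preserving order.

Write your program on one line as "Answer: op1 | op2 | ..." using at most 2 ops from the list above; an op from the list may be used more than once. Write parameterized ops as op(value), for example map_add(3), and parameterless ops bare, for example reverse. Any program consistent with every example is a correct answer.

filter_gt(-8) | map_neg

Check, running the answer program on each example:
  [29, 45, 16, -42] -> [29, 45, 16] -> [-29, -45, -16]
  [-23, -43, -26, 34, 44] -> [34, 44] -> [-34, -44]
  [-9, 34, 40, 46] -> [34, 40, 46] -> [-34, -40, -46]
  [-4, 31, 7, 5, -46, -40, -6, 46, 21] -> [-4, 31, 7, 5, -6, 46, 21] -> [4, -31, -7, -5, 6, -46, -21]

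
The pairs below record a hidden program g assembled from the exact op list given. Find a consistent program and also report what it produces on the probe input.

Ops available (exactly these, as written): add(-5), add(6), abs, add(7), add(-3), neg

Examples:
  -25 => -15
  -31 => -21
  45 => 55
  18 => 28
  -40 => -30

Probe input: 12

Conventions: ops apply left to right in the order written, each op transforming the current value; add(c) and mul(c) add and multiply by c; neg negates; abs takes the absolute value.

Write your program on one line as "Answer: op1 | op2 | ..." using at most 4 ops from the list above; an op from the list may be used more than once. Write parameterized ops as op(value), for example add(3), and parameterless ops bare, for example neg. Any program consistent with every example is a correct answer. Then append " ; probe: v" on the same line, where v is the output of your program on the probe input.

add(-3) | add(6) | add(7) ; probe: 22

Check, running the answer program on each example:
  -25 -> -28 -> -22 -> -15
  -31 -> -34 -> -28 -> -21
  45 -> 42 -> 48 -> 55
  18 -> 15 -> 21 -> 28
  -40 -> -43 -> -37 -> -30
  probe: 12 -> 9 -> 15 -> 22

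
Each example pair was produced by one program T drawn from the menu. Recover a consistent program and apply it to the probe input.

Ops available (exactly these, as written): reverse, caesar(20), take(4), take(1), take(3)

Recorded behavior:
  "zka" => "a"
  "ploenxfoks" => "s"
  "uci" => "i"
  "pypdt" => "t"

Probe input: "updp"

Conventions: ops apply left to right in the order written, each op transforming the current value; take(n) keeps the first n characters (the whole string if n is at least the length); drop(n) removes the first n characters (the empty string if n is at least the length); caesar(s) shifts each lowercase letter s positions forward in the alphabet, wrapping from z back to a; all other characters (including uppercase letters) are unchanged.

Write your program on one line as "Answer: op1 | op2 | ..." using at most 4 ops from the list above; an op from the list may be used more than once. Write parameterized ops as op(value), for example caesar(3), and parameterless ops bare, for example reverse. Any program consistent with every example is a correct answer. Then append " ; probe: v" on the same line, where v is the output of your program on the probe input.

reverse | take(3) | take(1) ; probe: "p"

Check, running the answer program on each example:
  "zka" -> "akz" -> "akz" -> "a"
  "ploenxfoks" -> "skofxneolp" -> "sko" -> "s"
  "uci" -> "icu" -> "icu" -> "i"
  "pypdt" -> "tdpyp" -> "tdp" -> "t"
  probe: "updp" -> "pdpu" -> "pdp" -> "p"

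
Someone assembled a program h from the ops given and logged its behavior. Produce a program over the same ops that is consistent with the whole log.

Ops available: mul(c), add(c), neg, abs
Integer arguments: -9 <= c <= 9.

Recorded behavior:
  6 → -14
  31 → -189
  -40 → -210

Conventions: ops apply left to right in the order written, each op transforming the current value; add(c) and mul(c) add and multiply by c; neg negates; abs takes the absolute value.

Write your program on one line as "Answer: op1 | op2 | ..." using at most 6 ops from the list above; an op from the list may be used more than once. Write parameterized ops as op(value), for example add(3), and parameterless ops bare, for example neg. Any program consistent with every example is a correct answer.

add(3) | abs | add(-3) | neg | add(4) | mul(7)

Check, running the answer program on each example:
  6 -> 9 -> 9 -> 6 -> -6 -> -2 -> -14
  31 -> 34 -> 34 -> 31 -> -31 -> -27 -> -189
  -40 -> -37 -> 37 -> 34 -> -34 -> -30 -> -210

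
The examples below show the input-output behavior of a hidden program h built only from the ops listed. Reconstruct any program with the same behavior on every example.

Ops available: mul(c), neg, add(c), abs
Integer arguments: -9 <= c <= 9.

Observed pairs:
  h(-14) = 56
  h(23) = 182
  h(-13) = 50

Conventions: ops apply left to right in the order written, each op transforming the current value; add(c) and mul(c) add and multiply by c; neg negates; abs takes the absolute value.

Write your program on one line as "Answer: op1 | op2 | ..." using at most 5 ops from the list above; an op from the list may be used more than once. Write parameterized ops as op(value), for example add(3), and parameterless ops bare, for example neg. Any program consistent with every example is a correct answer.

add(6) | abs | mul(6) | add(8)

Check, running the answer program on each example:
  -14 -> -8 -> 8 -> 48 -> 56
  23 -> 29 -> 29 -> 174 -> 182
  -13 -> -7 -> 7 -> 42 -> 50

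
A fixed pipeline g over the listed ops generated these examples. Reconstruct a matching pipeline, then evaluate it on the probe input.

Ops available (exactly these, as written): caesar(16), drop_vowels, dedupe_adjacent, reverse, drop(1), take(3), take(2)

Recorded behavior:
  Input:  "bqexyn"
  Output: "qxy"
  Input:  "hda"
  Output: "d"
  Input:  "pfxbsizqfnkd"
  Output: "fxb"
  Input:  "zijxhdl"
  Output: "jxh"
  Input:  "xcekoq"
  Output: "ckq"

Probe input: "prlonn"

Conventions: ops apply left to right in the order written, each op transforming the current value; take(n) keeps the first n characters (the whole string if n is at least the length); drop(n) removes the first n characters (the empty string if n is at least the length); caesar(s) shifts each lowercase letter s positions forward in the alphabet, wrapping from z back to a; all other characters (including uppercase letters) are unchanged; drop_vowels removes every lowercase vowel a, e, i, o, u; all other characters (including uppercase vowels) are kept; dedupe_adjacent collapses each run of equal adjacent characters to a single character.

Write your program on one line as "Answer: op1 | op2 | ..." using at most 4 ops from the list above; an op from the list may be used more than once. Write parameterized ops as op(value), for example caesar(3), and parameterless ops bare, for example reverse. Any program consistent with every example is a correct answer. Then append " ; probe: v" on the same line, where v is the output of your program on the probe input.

drop_vowels | drop(1) | take(3) ; probe: "rln"

Check, running the answer program on each example:
  "bqexyn" -> "bqxyn" -> "qxyn" -> "qxy"
  "hda" -> "hd" -> "d" -> "d"
  "pfxbsizqfnkd" -> "pfxbszqfnkd" -> "fxbszqfnkd" -> "fxb"
  "zijxhdl" -> "zjxhdl" -> "jxhdl" -> "jxh"
  "xcekoq" -> "xckq" -> "ckq" -> "ckq"
  probe: "prlonn" -> "prlnn" -> "rlnn" -> "rln"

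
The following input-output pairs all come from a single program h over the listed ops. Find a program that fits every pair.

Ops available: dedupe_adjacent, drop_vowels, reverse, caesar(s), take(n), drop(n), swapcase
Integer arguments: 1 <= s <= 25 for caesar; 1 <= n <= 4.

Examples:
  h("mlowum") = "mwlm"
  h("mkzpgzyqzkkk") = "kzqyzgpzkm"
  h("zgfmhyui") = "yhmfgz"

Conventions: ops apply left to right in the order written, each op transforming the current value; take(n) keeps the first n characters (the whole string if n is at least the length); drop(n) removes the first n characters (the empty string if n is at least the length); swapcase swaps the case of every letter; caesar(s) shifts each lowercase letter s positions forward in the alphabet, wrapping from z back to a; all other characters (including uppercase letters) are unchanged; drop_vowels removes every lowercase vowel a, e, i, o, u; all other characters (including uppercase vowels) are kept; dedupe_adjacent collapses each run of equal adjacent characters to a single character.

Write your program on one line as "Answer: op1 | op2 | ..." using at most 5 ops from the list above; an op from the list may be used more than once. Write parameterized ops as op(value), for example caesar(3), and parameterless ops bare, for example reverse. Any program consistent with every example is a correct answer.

swapcase | reverse | swapcase | drop_vowels | dedupe_adjacent

Check, running the answer program on each example:
  "mlowum" -> "MLOWUM" -> "MUWOLM" -> "muwolm" -> "mwlm" -> "mwlm"
  "mkzpgzyqzkkk" -> "MKZPGZYQZKKK" -> "KKKZQYZGPZKM" -> "kkkzqyzgpzkm" -> "kkkzqyzgpzkm" -> "kzqyzgpzkm"
  "zgfmhyui" -> "ZGFMHYUI" -> "IUYHMFGZ" -> "iuyhmfgz" -> "yhmfgz" -> "yhmfgz"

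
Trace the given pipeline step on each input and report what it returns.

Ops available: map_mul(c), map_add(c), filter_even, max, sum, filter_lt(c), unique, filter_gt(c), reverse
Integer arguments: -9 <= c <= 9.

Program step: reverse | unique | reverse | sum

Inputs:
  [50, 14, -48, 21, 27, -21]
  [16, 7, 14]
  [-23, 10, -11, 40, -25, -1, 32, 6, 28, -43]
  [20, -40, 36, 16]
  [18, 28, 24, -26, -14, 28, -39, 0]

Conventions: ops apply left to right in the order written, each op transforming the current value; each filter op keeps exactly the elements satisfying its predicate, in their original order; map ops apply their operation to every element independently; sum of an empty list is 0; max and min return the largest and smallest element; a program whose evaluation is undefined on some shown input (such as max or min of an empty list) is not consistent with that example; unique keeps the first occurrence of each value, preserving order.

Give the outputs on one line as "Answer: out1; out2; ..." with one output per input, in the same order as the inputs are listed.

Execution, op by op:
  [50, 14, -48, 21, 27, -21] -> [-21, 27, 21, -48, 14, 50] -> [-21, 27, 21, -48, 14, 50] -> [50, 14, -48, 21, 27, -21] -> 43
  [16, 7, 14] -> [14, 7, 16] -> [14, 7, 16] -> [16, 7, 14] -> 37
  [-23, 10, -11, 40, -25, -1, 32, 6, 28, -43] -> [-43, 28, 6, 32, -1, -25, 40, -11, 10, -23] -> [-43, 28, 6, 32, -1, -25, 40, -11, 10, -23] -> [-23, 10, -11, 40, -25, -1, 32, 6, 28, -43] -> 13
  [20, -40, 36, 16] -> [16, 36, -40, 20] -> [16, 36, -40, 20] -> [20, -40, 36, 16] -> 32
  [18, 28, 24, -26, -14, 28, -39, 0] -> [0, -39, 28, -14, -26, 24, 28, 18] -> [0, -39, 28, -14, -26, 24, 18] -> [18, 24, -26, -14, 28, -39, 0] -> -9

43; 37; 13; 32; -9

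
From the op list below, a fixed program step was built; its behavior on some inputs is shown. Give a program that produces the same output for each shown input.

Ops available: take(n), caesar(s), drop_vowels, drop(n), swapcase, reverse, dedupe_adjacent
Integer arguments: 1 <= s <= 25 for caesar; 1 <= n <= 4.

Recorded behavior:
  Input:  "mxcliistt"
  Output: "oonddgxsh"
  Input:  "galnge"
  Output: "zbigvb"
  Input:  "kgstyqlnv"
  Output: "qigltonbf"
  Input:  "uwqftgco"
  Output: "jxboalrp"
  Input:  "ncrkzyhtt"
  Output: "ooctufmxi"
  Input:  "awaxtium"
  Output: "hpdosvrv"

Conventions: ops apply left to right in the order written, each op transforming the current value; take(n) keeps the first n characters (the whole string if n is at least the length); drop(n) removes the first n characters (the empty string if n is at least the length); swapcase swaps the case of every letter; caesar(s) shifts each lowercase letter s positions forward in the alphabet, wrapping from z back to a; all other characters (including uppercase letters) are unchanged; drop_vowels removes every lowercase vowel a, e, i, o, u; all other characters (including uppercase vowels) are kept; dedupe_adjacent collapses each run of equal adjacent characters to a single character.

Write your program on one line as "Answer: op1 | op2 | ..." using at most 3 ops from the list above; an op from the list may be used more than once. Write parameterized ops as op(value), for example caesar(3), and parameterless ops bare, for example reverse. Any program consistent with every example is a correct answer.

reverse | caesar(8) | caesar(13)

Check, running the answer program on each example:
  "mxcliistt" -> "ttsiilcxm" -> "bbaqqtkfu" -> "oonddgxsh"
  "galnge" -> "egnlag" -> "movtio" -> "zbigvb"
  "kgstyqlnv" -> "vnlqytsgk" -> "dvtygbaos" -> "qigltonbf"
  "uwqftgco" -> "ocgtfqwu" -> "wkobnyec" -> "jxboalrp"
  "ncrkzyhtt" -> "tthyzkrcn" -> "bbpghszkv" -> "ooctufmxi"
  "awaxtium" -> "muitxawa" -> "ucqbfiei" -> "hpdosvrv"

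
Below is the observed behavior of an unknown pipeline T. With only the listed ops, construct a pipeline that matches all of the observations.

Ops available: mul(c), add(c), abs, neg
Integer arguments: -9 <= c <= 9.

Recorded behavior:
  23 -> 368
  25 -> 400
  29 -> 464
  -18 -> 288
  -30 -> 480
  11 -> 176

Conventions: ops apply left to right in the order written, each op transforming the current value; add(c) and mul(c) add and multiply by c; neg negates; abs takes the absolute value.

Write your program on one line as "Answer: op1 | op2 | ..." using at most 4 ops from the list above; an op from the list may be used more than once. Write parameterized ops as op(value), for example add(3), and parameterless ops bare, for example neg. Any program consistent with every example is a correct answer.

mul(2) | mul(8) | abs

Check, running the answer program on each example:
  23 -> 46 -> 368 -> 368
  25 -> 50 -> 400 -> 400
  29 -> 58 -> 464 -> 464
  -18 -> -36 -> -288 -> 288
  -30 -> -60 -> -480 -> 480
  11 -> 22 -> 176 -> 176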